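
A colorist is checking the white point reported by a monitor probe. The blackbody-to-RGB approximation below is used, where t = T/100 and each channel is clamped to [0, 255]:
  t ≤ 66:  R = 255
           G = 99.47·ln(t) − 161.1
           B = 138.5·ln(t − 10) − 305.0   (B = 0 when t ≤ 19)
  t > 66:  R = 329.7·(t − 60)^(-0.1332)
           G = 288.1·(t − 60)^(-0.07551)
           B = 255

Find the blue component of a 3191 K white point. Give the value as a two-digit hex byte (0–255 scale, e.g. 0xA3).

t = 3191/100 = 31.91; the t ≤ 66 branch applies.
B = 138.5·ln(31.91 − 10) − 305.0 = 138.5·ln 21.91 − 305.0 = 138.5·3.0869 − 305.0 = 122.542.
Rounded: 123; in hex, 0x7B.

0x7B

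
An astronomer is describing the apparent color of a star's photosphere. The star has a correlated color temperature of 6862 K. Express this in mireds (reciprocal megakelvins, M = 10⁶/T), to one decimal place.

145.7 mireds

M = 10⁶ / 6862 = 145.730 → 145.7 mireds.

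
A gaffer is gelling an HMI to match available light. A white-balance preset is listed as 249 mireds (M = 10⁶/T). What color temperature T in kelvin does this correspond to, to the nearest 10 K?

4020 K

T = 10⁶ / 249 = 4016.06 K → 4020 K.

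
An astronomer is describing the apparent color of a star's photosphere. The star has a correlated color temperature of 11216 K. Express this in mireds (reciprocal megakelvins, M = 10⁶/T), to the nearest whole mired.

89 mireds

M = 10⁶ / 11216 = 89.158 → 89 mireds.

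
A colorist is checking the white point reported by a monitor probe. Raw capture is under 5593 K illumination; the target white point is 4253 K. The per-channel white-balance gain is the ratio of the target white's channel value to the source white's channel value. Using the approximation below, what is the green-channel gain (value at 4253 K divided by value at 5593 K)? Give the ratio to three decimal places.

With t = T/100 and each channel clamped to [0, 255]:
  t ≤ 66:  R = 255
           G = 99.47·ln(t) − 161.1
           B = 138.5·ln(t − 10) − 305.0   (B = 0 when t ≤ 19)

At 5593 K (t = 55.93):
  G = 99.47·ln 55.93 − 161.1 = 99.47·4.0241 − 161.1 = 239.177.
At 4253 K (t = 42.53):
  G = 99.47·ln 42.53 − 161.1 = 99.47·3.7502 − 161.1 = 211.933.
Gain = 211.933 / 239.177 = 0.8861 → 0.886.

0.886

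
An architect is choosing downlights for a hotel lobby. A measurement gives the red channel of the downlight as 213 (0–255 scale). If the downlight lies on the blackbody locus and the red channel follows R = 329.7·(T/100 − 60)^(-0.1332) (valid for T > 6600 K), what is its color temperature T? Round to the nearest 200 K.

(t − 60)^(-0.1332) = 213/329.7 = 0.64604.
t − 60 = 0.64604^(1/-0.1332) = 0.64604^(-7.508) = 26.575, so t = 86.575.
T = 100·t = 8657 K → 8600 K to the nearest 200 K.

8600 K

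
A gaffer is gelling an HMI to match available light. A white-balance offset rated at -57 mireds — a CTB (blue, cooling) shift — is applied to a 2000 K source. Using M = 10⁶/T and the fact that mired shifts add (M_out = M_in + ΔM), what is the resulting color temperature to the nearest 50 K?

2250 K

M_in = 10⁶/2000 = 500.00 mireds.
M_out = 500.00 + (-57) = 443.00 mireds.
T_out = 10⁶/443.00 = 2257.3 K → 2250 K.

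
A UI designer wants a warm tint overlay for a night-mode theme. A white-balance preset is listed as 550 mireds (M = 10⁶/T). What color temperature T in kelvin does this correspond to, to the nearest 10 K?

1820 K

T = 10⁶ / 550 = 1818.18 K → 1820 K.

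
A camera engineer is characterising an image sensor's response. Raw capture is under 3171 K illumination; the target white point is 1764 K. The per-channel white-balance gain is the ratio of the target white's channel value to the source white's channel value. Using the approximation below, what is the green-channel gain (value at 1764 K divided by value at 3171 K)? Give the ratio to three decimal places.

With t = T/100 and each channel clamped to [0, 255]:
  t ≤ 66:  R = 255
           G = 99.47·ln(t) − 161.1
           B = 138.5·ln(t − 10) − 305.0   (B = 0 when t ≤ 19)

At 3171 K (t = 31.71):
  G = 99.47·ln 31.71 − 161.1 = 99.47·3.4566 − 161.1 = 182.731.
At 1764 K (t = 17.64):
  G = 99.47·ln 17.64 − 161.1 = 99.47·2.8702 − 161.1 = 124.396.
Gain = 124.396 / 182.731 = 0.6808 → 0.681.

0.681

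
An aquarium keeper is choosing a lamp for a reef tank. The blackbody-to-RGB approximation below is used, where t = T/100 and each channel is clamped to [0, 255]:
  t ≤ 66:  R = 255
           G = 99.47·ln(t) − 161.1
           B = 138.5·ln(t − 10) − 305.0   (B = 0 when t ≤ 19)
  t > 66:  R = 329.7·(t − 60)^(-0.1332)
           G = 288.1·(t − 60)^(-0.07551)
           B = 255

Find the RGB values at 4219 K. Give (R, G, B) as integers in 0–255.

(255, 211, 176)

t = 4219/100 = 42.19; the t ≤ 66 branch applies.
R = 255 by definition for t ≤ 66.
G = 99.47·ln 42.19 − 161.1 = 99.47·3.7422 − 161.1 = 211.135.
B = 138.5·ln(42.19 − 10) − 305.0 = 138.5·ln 32.19 − 305.0 = 138.5·3.4717 − 305.0 = 175.824.
Rounded: (255, 211, 176).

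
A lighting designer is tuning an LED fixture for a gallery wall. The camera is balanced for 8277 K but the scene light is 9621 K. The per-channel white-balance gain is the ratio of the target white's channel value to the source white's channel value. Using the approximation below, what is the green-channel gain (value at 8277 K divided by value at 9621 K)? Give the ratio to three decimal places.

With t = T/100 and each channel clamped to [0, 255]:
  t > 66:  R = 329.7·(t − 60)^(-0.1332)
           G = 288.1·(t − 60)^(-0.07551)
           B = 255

At 9621 K (t = 96.21):
  G = 288.1·(96.21 − 60)^(-0.07551) = 288.1·36.21^(-0.07551) = 288.1·0.76259 = 219.703.
At 8277 K (t = 82.77):
  G = 288.1·(82.77 − 60)^(-0.07551) = 288.1·22.77^(-0.07551) = 288.1·0.78978 = 227.535.
Gain = 227.535 / 219.703 = 1.0356 → 1.036.

1.036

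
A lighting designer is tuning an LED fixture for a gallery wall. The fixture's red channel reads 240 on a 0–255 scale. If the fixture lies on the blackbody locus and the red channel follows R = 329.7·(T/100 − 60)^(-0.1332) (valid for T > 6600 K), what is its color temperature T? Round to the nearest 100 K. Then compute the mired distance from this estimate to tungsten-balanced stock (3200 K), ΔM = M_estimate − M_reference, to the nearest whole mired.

-172 mireds

(t − 60)^(-0.1332) = 240/329.7 = 0.72793.
t − 60 = 0.72793^(1/-0.1332) = 0.72793^(-7.508) = 10.848, so t = 70.848.
T = 100·t = 7085 K → 7100 K to the nearest 100 K.
M_estimate = 10⁶/7100 = 140.85; M_reference = 10⁶/3200 = 312.50.
ΔM = 140.85 − 312.50 = -171.65 → -172 mireds.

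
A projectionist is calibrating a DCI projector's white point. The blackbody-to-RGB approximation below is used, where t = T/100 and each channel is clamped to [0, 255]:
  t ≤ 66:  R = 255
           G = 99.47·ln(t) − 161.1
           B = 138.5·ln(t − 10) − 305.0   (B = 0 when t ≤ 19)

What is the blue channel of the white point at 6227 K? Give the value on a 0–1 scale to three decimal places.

t = 6227/100 = 62.27; the t ≤ 66 branch applies.
B = 138.5·ln(62.27 − 10) − 305.0 = 138.5·ln 52.27 − 305.0 = 138.5·3.9564 − 305.0 = 242.965.
On a 0–1 scale: 242.965/255 = 0.9528 → 0.953.

0.953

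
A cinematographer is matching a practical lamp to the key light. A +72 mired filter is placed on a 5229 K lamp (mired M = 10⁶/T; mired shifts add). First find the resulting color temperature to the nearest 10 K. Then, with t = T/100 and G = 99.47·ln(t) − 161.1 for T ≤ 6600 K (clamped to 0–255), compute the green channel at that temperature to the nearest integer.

M_in = 10⁶/5229 = 191.24; M_out = 191.24 + (+72) = 263.24.
T_out = 10⁶/263.24 = 3798.8 K → 3800 K; t = 38.
G = 99.47·ln 38 − 161.1 = 99.47·3.6376 − 161.1 = 200.731.
Rounded: 201.

201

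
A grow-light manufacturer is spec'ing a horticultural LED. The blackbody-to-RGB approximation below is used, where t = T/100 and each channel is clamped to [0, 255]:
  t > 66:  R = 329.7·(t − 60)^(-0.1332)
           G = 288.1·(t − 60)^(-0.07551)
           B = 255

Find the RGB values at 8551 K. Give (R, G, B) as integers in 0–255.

t = 8551/100 = 85.51; the t > 66 branch applies.
R = 329.7·(85.51 − 60)^(-0.1332) = 329.7·25.51^(-0.1332) = 329.7·0.64957 = 214.163.
G = 288.1·(85.51 − 60)^(-0.07551) = 288.1·25.51^(-0.07551) = 288.1·0.78303 = 225.591.
B = 255 by definition for t > 66.
Rounded: (214, 226, 255).

(214, 226, 255)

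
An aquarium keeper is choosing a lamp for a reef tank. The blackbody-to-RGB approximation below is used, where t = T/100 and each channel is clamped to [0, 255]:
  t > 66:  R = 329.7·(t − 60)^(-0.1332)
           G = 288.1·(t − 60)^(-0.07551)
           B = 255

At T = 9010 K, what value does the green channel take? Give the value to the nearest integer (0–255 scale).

223

t = 9010/100 = 90.1; the t > 66 branch applies.
G = 288.1·(90.1 − 60)^(-0.07551) = 288.1·30.1^(-0.07551) = 288.1·0.77331 = 222.791.
Rounded: 223.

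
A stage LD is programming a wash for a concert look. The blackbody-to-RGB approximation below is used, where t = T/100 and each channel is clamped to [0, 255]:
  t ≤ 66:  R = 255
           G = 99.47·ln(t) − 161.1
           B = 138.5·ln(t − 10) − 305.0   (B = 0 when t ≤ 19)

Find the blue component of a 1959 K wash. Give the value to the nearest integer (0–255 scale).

8

t = 1959/100 = 19.59; the t ≤ 66 branch applies.
B = 138.5·ln(19.59 − 10) − 305.0 = 138.5·ln 9.59 − 305.0 = 138.5·2.2607 − 305.0 = 8.110.
Rounded: 8.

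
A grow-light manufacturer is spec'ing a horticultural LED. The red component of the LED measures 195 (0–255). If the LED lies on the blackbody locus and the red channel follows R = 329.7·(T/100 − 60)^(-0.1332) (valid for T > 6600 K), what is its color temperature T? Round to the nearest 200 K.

(t − 60)^(-0.1332) = 195/329.7 = 0.59145.
t − 60 = 0.59145^(1/-0.1332) = 0.59145^(-7.508) = 51.564, so t = 111.564.
T = 100·t = 11156 K → 11200 K to the nearest 200 K.

11200 K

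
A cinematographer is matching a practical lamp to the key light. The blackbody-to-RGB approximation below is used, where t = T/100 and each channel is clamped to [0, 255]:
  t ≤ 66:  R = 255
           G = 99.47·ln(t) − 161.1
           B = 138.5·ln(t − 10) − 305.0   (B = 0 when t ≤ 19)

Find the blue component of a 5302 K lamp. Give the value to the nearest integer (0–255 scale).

216

t = 5302/100 = 53.02; the t ≤ 66 branch applies.
B = 138.5·ln(53.02 − 10) − 305.0 = 138.5·ln 43.02 − 305.0 = 138.5·3.7617 − 305.0 = 215.991.
Rounded: 216.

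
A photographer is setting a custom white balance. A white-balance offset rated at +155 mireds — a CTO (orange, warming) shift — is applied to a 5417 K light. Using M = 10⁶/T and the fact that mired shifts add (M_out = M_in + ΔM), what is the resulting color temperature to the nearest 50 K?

M_in = 10⁶/5417 = 184.60 mireds.
M_out = 184.60 + (+155) = 339.60 mireds.
T_out = 10⁶/339.60 = 2944.6 K → 2950 K.

2950 K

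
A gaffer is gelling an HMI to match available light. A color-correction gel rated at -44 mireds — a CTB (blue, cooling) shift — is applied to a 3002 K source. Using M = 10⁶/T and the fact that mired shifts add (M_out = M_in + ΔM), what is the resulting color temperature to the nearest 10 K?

3460 K

M_in = 10⁶/3002 = 333.11 mireds.
M_out = 333.11 + (-44) = 289.11 mireds.
T_out = 10⁶/289.11 = 3458.9 K → 3460 K.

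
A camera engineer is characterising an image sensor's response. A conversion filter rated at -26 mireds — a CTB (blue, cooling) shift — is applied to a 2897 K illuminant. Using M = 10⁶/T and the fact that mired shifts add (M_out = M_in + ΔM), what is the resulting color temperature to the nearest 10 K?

3130 K

M_in = 10⁶/2897 = 345.18 mireds.
M_out = 345.18 + (-26) = 319.18 mireds.
T_out = 10⁶/319.18 = 3133.0 K → 3130 K.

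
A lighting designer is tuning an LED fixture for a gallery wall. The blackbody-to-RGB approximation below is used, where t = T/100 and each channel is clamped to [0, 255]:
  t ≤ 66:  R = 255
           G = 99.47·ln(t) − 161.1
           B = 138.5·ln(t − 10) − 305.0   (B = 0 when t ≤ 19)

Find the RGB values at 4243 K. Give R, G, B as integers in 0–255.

t = 4243/100 = 42.43; the t ≤ 66 branch applies.
R = 255 by definition for t ≤ 66.
G = 99.47·ln 42.43 − 161.1 = 99.47·3.7479 − 161.1 = 211.699.
B = 138.5·ln(42.43 − 10) − 305.0 = 138.5·ln 32.43 − 305.0 = 138.5·3.4791 − 305.0 = 176.853.
Rounded: (255, 212, 177).

R=255, G=212, B=177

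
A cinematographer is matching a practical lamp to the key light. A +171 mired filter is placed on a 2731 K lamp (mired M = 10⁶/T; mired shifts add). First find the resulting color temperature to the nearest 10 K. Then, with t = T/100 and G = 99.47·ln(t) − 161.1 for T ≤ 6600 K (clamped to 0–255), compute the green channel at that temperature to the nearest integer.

M_in = 10⁶/2731 = 366.17; M_out = 366.17 + (+171) = 537.17.
T_out = 10⁶/537.17 = 1861.6 K → 1860 K; t = 18.6.
G = 99.47·ln 18.6 − 161.1 = 99.47·2.9232 − 161.1 = 129.667.
Rounded: 130.

130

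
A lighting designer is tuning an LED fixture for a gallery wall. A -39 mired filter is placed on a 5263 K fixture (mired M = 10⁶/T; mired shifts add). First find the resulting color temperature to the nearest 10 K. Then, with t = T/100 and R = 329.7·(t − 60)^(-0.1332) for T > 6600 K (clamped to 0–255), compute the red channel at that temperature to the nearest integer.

255

M_in = 10⁶/5263 = 190.01; M_out = 190.01 + (-39) = 151.01.
T_out = 10⁶/151.01 = 6622.3 K → 6620 K; t = 66.2.
R = 329.7·(66.2 − 60)^(-0.1332) = 329.7·6.2^(-0.1332) = 329.7·0.78425 = 258.567 → clamped to 255.
Rounded: 255.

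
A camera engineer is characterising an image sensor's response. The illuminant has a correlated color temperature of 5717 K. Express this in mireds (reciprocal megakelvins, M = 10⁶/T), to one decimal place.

174.9 mireds

M = 10⁶ / 5717 = 174.917 → 174.9 mireds.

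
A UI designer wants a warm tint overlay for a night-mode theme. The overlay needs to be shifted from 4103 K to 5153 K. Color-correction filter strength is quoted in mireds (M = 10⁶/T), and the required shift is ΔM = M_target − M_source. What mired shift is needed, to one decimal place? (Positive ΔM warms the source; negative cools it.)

M_source = 10⁶/4103 = 243.724; M_target = 10⁶/5153 = 194.062.
ΔM = 194.062 − 243.724 = -49.662 → -49.7 mireds, a cooling shift.

-49.7 mireds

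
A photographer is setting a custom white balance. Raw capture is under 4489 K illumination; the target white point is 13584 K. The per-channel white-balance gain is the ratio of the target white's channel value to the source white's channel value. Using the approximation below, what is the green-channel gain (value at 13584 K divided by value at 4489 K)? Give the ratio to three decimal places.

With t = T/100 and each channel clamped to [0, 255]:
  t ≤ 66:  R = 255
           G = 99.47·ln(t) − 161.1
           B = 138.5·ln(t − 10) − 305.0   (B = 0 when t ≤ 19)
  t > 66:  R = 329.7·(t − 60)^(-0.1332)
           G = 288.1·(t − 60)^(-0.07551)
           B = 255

At 4489 K (t = 44.89):
  G = 99.47·ln 44.89 − 161.1 = 99.47·3.8042 − 161.1 = 217.305.
At 13584 K (t = 135.84):
  G = 288.1·(135.84 − 60)^(-0.07551) = 288.1·75.84^(-0.07551) = 288.1·0.72119 = 207.774.
Gain = 207.774 / 217.305 = 0.9561 → 0.956.

0.956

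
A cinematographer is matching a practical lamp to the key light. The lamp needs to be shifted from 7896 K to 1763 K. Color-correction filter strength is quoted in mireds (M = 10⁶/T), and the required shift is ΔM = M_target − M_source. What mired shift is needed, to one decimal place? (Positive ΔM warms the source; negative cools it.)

+440.6 mireds

M_source = 10⁶/7896 = 126.646; M_target = 10⁶/1763 = 567.215.
ΔM = 567.215 − 126.646 = 440.569 → +440.6 mireds, a warming shift.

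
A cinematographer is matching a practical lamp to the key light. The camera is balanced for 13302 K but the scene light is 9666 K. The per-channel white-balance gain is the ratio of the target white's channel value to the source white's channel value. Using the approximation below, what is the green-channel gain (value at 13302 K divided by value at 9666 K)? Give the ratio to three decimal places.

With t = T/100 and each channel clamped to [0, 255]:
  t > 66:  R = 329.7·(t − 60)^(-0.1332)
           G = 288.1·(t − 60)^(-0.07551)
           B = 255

0.949

At 9666 K (t = 96.66):
  G = 288.1·(96.66 − 60)^(-0.07551) = 288.1·36.66^(-0.07551) = 288.1·0.76188 = 219.498.
At 13302 K (t = 133.02):
  G = 288.1·(133.02 − 60)^(-0.07551) = 288.1·73.02^(-0.07551) = 288.1·0.72326 = 208.370.
Gain = 208.370 / 219.498 = 0.9493 → 0.949.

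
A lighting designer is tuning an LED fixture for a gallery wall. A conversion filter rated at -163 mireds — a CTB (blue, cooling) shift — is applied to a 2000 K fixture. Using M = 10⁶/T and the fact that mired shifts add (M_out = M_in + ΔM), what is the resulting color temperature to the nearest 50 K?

2950 K

M_in = 10⁶/2000 = 500.00 mireds.
M_out = 500.00 + (-163) = 337.00 mireds.
T_out = 10⁶/337.00 = 2967.4 K → 2950 K.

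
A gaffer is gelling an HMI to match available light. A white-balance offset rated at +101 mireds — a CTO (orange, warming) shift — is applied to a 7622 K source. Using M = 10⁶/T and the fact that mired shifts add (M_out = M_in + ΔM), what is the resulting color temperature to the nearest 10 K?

M_in = 10⁶/7622 = 131.20 mireds.
M_out = 131.20 + (+101) = 232.20 mireds.
T_out = 10⁶/232.20 = 4306.6 K → 4310 K.

4310 K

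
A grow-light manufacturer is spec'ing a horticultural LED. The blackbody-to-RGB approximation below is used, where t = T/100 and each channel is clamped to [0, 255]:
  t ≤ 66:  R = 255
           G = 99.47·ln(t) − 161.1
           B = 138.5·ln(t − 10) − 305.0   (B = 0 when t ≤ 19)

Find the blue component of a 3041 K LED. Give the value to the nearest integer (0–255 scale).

t = 3041/100 = 30.41; the t ≤ 66 branch applies.
B = 138.5·ln(30.41 − 10) − 305.0 = 138.5·ln 20.41 − 305.0 = 138.5·3.0160 − 305.0 = 112.719.
Rounded: 113.

113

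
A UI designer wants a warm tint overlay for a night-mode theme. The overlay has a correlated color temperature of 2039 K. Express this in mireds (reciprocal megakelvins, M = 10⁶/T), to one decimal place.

M = 10⁶ / 2039 = 490.436 → 490.4 mireds.

490.4 mireds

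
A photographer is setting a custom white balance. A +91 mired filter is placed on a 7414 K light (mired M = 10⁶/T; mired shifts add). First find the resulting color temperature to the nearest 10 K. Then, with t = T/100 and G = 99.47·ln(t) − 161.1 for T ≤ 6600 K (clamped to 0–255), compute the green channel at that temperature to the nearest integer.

M_in = 10⁶/7414 = 134.88; M_out = 134.88 + (+91) = 225.88.
T_out = 10⁶/225.88 = 4427.1 K → 4430 K; t = 44.3.
G = 99.47·ln 44.3 − 161.1 = 99.47·3.7910 − 161.1 = 215.989.
Rounded: 216.

216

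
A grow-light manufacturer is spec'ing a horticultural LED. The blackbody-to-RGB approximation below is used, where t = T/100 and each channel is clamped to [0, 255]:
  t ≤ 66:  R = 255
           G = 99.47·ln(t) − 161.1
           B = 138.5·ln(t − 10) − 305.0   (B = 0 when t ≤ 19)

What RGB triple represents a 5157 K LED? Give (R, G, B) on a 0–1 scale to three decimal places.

t = 5157/100 = 51.57; the t ≤ 66 branch applies.
R = 255 by definition for t ≤ 66.
G = 99.47·ln 51.57 − 161.1 = 99.47·3.9429 − 161.1 = 231.104.
B = 138.5·ln(51.57 − 10) − 305.0 = 138.5·ln 41.57 − 305.0 = 138.5·3.7274 − 305.0 = 211.242.
Dividing each by 255: (1.0000, 0.9063, 0.8284) → (1.000, 0.906, 0.828).

(1.000, 0.906, 0.828)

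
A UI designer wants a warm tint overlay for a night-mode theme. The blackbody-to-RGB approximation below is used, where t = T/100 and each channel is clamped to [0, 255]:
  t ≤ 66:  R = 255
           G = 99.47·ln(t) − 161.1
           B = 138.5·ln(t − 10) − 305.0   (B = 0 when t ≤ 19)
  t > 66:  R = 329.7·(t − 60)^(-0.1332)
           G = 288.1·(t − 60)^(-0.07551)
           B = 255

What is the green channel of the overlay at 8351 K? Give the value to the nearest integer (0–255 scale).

227

t = 8351/100 = 83.51; the t > 66 branch applies.
G = 288.1·(83.51 − 60)^(-0.07551) = 288.1·23.51^(-0.07551) = 288.1·0.78787 = 226.986.
Rounded: 227.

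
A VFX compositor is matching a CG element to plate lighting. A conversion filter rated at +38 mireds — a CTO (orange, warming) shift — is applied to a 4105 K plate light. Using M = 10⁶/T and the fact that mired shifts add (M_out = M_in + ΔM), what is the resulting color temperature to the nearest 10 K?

3550 K

M_in = 10⁶/4105 = 243.61 mireds.
M_out = 243.61 + (+38) = 281.61 mireds.
T_out = 10⁶/281.61 = 3551.1 K → 3550 K.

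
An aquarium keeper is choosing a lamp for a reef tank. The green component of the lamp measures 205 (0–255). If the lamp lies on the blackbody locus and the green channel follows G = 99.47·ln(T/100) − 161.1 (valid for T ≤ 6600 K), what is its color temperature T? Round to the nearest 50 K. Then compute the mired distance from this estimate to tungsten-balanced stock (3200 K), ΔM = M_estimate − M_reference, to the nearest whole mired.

ln t = (205 + 161.1) / 99.47 = 3.6805.
t = e^3.6805 = 39.666.
T = 100·t = 3967 K → 3950 K to the nearest 50 K.
M_estimate = 10⁶/3950 = 253.16; M_reference = 10⁶/3200 = 312.50.
ΔM = 253.16 − 312.50 = -59.34 → -59 mireds.

-59 mireds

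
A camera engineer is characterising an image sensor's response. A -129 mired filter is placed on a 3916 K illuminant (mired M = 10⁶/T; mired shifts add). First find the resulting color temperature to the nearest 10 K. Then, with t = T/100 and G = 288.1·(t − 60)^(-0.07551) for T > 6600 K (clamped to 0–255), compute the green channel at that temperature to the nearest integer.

231

M_in = 10⁶/3916 = 255.36; M_out = 255.36 + (-129) = 126.36.
T_out = 10⁶/126.36 = 7913.7 K → 7910 K; t = 79.1.
G = 288.1·(79.1 − 60)^(-0.07551) = 288.1·19.1^(-0.07551) = 288.1·0.80033 = 230.575.
Rounded: 231.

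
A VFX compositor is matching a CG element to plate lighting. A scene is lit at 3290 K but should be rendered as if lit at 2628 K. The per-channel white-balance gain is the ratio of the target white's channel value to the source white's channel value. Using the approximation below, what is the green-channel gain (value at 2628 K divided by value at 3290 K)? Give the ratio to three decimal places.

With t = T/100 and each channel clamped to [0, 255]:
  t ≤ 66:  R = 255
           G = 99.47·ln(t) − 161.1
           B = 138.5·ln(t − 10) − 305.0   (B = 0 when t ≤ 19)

0.880

At 3290 K (t = 32.9):
  G = 99.47·ln 32.9 − 161.1 = 99.47·3.4935 − 161.1 = 186.396.
At 2628 K (t = 26.28):
  G = 99.47·ln 26.28 − 161.1 = 99.47·3.2688 − 161.1 = 164.048.
Gain = 164.048 / 186.396 = 0.8801 → 0.880.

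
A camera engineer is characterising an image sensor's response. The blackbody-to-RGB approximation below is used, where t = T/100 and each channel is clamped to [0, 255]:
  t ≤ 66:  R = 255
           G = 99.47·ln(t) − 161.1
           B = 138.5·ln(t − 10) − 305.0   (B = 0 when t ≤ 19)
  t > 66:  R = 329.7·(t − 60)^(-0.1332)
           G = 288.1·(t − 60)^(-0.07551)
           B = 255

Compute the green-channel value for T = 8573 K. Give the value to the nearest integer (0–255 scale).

225

t = 8573/100 = 85.73; the t > 66 branch applies.
G = 288.1·(85.73 − 60)^(-0.07551) = 288.1·25.73^(-0.07551) = 288.1·0.78252 = 225.445.
Rounded: 225.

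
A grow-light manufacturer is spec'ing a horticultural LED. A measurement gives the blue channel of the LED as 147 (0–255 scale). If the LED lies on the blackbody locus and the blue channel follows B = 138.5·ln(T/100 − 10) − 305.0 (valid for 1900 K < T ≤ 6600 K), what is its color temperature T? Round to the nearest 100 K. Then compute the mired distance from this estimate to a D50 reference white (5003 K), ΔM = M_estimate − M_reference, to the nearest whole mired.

+78 mireds

ln(t − 10) = (147 + 305.0) / 138.5 = 3.2635.
t − 10 = e^3.2635 = 26.142, so t = 36.142.
T = 100·t = 3614 K → 3600 K to the nearest 100 K.
M_estimate = 10⁶/3600 = 277.78; M_reference = 10⁶/5003 = 199.88.
ΔM = 277.78 − 199.88 = 77.90 → +78 mireds.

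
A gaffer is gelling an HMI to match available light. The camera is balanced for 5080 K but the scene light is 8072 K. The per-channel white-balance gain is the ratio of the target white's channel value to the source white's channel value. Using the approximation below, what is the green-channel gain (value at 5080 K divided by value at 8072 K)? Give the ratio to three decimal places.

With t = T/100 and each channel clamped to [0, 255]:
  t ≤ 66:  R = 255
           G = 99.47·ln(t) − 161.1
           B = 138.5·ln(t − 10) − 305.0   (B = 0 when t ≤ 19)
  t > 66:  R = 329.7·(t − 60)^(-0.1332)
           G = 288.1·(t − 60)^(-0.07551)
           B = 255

1.002

At 8072 K (t = 80.72):
  G = 288.1·(80.72 − 60)^(-0.07551) = 288.1·20.72^(-0.07551) = 288.1·0.79543 = 229.162.
At 5080 K (t = 50.8):
  G = 99.47·ln 50.8 − 161.1 = 99.47·3.9279 − 161.1 = 229.608.
Gain = 229.608 / 229.162 = 1.0019 → 1.002.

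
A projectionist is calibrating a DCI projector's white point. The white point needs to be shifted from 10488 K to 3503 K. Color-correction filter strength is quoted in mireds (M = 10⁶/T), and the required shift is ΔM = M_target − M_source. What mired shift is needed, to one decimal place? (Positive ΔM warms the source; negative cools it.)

M_source = 10⁶/10488 = 95.347; M_target = 10⁶/3503 = 285.470.
ΔM = 285.470 − 95.347 = 190.123 → +190.1 mireds, a warming shift.

+190.1 mireds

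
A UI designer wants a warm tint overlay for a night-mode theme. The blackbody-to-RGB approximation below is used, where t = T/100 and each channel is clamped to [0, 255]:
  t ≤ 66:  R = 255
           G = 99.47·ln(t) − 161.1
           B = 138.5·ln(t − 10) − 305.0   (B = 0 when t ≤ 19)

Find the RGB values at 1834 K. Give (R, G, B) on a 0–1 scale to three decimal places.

(1.000, 0.503, 0.000)

t = 1834/100 = 18.34; the t ≤ 66 branch applies.
R = 255 by definition for t ≤ 66.
G = 99.47·ln 18.34 − 161.1 = 99.47·2.9091 − 161.1 = 128.267.
t = 18.34 ≤ 19, so B = 0.
Dividing each by 255: (1.0000, 0.5030, 0.0000) → (1.000, 0.503, 0.000).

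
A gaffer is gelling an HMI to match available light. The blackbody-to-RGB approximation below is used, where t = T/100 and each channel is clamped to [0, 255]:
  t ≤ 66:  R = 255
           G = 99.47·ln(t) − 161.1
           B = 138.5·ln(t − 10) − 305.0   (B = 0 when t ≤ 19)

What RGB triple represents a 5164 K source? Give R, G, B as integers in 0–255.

t = 5164/100 = 51.64; the t ≤ 66 branch applies.
R = 255 by definition for t ≤ 66.
G = 99.47·ln 51.64 − 161.1 = 99.47·3.9443 − 161.1 = 231.239.
B = 138.5·ln(51.64 − 10) − 305.0 = 138.5·ln 41.64 − 305.0 = 138.5·3.7291 − 305.0 = 211.475.
Rounded: (255, 231, 211).

R=255, G=231, B=211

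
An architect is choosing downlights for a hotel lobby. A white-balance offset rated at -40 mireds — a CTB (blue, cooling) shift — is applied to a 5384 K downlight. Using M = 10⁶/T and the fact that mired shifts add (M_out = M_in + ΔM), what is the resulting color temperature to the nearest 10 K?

6860 K

M_in = 10⁶/5384 = 185.74 mireds.
M_out = 185.74 + (-40) = 145.74 mireds.
T_out = 10⁶/145.74 = 6861.7 K → 6860 K.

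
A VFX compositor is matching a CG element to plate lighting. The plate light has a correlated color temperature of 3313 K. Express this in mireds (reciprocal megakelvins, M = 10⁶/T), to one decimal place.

M = 10⁶ / 3313 = 301.841 → 301.8 mireds.

301.8 mireds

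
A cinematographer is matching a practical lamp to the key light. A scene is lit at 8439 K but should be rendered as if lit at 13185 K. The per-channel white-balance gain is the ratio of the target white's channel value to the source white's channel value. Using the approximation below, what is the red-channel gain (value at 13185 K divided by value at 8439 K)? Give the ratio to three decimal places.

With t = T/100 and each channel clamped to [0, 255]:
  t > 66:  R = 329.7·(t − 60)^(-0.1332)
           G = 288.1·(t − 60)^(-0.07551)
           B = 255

At 8439 K (t = 84.39):
  R = 329.7·(84.39 − 60)^(-0.1332) = 329.7·24.39^(-0.1332) = 329.7·0.65347 = 215.448.
At 13185 K (t = 131.85):
  R = 329.7·(131.85 − 60)^(-0.1332) = 329.7·71.85^(-0.1332) = 329.7·0.56588 = 186.570.
Gain = 186.570 / 215.448 = 0.8660 → 0.866.

0.866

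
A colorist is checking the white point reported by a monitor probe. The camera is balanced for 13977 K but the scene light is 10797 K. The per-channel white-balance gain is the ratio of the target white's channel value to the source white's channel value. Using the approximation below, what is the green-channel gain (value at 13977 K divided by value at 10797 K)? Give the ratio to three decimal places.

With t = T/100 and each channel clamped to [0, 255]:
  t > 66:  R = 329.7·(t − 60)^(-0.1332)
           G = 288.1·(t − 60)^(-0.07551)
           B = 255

At 10797 K (t = 107.97):
  G = 288.1·(107.97 − 60)^(-0.07551) = 288.1·47.97^(-0.07551) = 288.1·0.74657 = 215.087.
At 13977 K (t = 139.77):
  G = 288.1·(139.77 − 60)^(-0.07551) = 288.1·79.77^(-0.07551) = 288.1·0.71844 = 206.983.
Gain = 206.983 / 215.087 = 0.9623 → 0.962.

0.962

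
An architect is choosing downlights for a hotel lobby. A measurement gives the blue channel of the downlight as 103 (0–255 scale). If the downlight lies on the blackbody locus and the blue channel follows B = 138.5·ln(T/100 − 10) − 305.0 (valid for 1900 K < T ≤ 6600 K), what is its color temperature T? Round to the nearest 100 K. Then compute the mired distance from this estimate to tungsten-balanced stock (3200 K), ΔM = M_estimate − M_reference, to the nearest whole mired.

ln(t − 10) = (103 + 305.0) / 138.5 = 2.9458.
t − 10 = e^2.9458 = 19.027, so t = 29.027.
T = 100·t = 2903 K → 2900 K to the nearest 100 K.
M_estimate = 10⁶/2900 = 344.83; M_reference = 10⁶/3200 = 312.50.
ΔM = 344.83 − 312.50 = 32.33 → +32 mireds.

+32 mireds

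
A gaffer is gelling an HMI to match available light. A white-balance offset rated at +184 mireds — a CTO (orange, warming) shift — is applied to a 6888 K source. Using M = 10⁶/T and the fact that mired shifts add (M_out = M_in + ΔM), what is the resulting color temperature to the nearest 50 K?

3050 K

M_in = 10⁶/6888 = 145.18 mireds.
M_out = 145.18 + (+184) = 329.18 mireds.
T_out = 10⁶/329.18 = 3037.9 K → 3050 K.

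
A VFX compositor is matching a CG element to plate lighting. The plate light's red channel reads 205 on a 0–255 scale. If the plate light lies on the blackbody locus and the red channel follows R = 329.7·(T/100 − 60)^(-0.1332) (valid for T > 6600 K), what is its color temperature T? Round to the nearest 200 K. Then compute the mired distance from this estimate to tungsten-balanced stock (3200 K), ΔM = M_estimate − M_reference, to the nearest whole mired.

-208 mireds

(t − 60)^(-0.1332) = 205/329.7 = 0.62178.
t − 60 = 0.62178^(1/-0.1332) = 0.62178^(-7.508) = 35.423, so t = 95.423.
T = 100·t = 9542 K → 9600 K to the nearest 200 K.
M_estimate = 10⁶/9600 = 104.17; M_reference = 10⁶/3200 = 312.50.
ΔM = 104.17 − 312.50 = -208.33 → -208 mireds.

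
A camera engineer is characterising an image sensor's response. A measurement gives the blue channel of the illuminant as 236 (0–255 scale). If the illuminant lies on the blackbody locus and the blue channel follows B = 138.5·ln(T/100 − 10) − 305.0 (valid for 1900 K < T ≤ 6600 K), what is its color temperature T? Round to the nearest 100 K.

6000 K

ln(t − 10) = (236 + 305.0) / 138.5 = 3.9061.
t − 10 = e^3.9061 = 49.707, so t = 59.707.
T = 100·t = 5971 K → 6000 K to the nearest 100 K.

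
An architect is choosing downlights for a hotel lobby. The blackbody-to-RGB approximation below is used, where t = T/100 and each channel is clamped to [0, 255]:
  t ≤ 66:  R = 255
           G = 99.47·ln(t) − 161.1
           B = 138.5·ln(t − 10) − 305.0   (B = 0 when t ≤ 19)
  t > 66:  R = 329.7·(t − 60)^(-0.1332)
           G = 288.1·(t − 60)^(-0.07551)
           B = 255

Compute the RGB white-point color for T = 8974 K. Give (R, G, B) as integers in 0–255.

t = 8974/100 = 89.74; the t > 66 branch applies.
R = 329.7·(89.74 − 60)^(-0.1332) = 329.7·29.74^(-0.1332) = 329.7·0.63643 = 209.831.
G = 288.1·(89.74 − 60)^(-0.07551) = 288.1·29.74^(-0.07551) = 288.1·0.77401 = 222.993.
B = 255 by definition for t > 66.
Rounded: (210, 223, 255).

(210, 223, 255)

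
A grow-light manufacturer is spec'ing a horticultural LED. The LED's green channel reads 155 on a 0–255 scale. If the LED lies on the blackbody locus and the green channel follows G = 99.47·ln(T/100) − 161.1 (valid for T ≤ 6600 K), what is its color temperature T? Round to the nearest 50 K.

2400 K

ln t = (155 + 161.1) / 99.47 = 3.1778.
t = e^3.1778 = 23.995.
T = 100·t = 2399 K → 2400 K to the nearest 50 K.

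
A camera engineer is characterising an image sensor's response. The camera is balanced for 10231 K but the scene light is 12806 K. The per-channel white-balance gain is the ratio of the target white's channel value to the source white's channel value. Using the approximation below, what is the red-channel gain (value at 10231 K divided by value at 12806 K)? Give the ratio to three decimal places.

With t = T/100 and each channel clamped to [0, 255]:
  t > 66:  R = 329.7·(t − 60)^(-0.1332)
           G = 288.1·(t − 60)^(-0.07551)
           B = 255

1.065

At 12806 K (t = 128.06):
  R = 329.7·(128.06 − 60)^(-0.1332) = 329.7·68.06^(-0.1332) = 329.7·0.56998 = 187.922.
At 10231 K (t = 102.31):
  R = 329.7·(102.31 − 60)^(-0.1332) = 329.7·42.31^(-0.1332) = 329.7·0.60724 = 200.206.
Gain = 200.206 / 187.922 = 1.0654 → 1.065.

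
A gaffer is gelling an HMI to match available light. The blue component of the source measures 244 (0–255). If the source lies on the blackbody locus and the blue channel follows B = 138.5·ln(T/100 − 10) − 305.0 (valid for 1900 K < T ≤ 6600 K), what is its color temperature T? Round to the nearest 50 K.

6250 K

ln(t − 10) = (244 + 305.0) / 138.5 = 3.9639.
t − 10 = e^3.9639 = 52.662, so t = 62.662.
T = 100·t = 6266 K → 6250 K to the nearest 50 K.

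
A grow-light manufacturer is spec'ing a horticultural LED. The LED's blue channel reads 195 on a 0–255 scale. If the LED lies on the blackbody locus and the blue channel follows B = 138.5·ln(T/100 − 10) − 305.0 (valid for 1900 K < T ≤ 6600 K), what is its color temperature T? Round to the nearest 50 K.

ln(t − 10) = (195 + 305.0) / 138.5 = 3.6101.
t − 10 = e^3.6101 = 36.970, so t = 46.970.
T = 100·t = 4697 K → 4700 K to the nearest 50 K.

4700 K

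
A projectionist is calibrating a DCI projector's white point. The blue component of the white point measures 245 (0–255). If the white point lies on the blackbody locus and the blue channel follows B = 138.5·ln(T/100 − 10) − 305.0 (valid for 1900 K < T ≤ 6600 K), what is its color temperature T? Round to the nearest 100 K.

6300 K

ln(t − 10) = (245 + 305.0) / 138.5 = 3.9711.
t − 10 = e^3.9711 = 53.044, so t = 63.044.
T = 100·t = 6304 K → 6300 K to the nearest 100 K.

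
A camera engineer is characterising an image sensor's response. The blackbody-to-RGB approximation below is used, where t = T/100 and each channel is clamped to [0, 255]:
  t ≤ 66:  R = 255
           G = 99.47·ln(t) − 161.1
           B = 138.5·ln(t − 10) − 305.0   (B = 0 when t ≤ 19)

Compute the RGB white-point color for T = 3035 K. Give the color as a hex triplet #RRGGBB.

t = 3035/100 = 30.35; the t ≤ 66 branch applies.
R = 255 by definition for t ≤ 66.
G = 99.47·ln 30.35 − 161.1 = 99.47·3.4128 − 161.1 = 178.371.
B = 138.5·ln(30.35 − 10) − 305.0 = 138.5·ln 20.35 − 305.0 = 138.5·3.0131 − 305.0 = 112.312.
Rounded: (255, 178, 112).
In hex: #FFB270.

#FFB270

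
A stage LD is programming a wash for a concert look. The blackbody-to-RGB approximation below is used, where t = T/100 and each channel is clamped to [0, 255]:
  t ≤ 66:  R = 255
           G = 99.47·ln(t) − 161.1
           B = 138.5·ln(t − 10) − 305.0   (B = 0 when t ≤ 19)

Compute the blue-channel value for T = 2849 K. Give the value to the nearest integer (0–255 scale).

t = 2849/100 = 28.49; the t ≤ 66 branch applies.
B = 138.5·ln(28.49 − 10) − 305.0 = 138.5·ln 18.49 − 305.0 = 138.5·2.9172 − 305.0 = 99.036.
Rounded: 99.

99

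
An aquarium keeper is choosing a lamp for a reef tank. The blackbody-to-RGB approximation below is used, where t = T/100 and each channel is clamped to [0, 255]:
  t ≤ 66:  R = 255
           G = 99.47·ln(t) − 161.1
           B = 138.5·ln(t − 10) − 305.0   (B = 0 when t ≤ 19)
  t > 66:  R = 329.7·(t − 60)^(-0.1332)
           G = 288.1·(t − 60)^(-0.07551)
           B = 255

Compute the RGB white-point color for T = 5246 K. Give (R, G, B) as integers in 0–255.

(255, 233, 214)

t = 5246/100 = 52.46; the t ≤ 66 branch applies.
R = 255 by definition for t ≤ 66.
G = 99.47·ln 52.46 − 161.1 = 99.47·3.9601 − 161.1 = 232.806.
B = 138.5·ln(52.46 − 10) − 305.0 = 138.5·ln 42.46 − 305.0 = 138.5·3.7486 − 305.0 = 214.176.
Rounded: (255, 233, 214).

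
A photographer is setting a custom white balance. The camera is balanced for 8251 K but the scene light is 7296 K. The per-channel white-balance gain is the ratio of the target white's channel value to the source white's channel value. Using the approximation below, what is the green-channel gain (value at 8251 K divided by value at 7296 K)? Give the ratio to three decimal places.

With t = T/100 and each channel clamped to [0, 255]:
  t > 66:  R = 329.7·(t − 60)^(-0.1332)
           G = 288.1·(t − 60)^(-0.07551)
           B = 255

0.959

At 7296 K (t = 72.96):
  G = 288.1·(72.96 − 60)^(-0.07551) = 288.1·12.96^(-0.07551) = 288.1·0.82411 = 237.427.
At 8251 K (t = 82.51):
  G = 288.1·(82.51 − 60)^(-0.07551) = 288.1·22.51^(-0.07551) = 288.1·0.79046 = 227.733.
Gain = 227.733 / 237.427 = 0.9592 → 0.959.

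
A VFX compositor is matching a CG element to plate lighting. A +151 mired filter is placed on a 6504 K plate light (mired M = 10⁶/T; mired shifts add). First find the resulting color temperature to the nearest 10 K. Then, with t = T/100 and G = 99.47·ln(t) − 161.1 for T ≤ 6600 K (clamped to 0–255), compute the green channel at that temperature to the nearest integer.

M_in = 10⁶/6504 = 153.75; M_out = 153.75 + (+151) = 304.75.
T_out = 10⁶/304.75 = 3281.4 K → 3280 K; t = 32.8.
G = 99.47·ln 32.8 − 161.1 = 99.47·3.4904 − 161.1 = 186.093.
Rounded: 186.

186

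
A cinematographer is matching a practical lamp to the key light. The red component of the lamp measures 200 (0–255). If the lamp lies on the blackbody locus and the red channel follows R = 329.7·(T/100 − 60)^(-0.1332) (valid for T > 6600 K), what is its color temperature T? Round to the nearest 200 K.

(t − 60)^(-0.1332) = 200/329.7 = 0.60661.
t − 60 = 0.60661^(1/-0.1332) = 0.60661^(-7.508) = 42.638, so t = 102.638.
T = 100·t = 10264 K → 10200 K to the nearest 200 K.

10200 K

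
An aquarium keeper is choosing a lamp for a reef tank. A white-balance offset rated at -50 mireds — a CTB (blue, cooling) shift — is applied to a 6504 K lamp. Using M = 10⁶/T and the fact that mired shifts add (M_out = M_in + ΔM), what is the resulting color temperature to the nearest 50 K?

9650 K

M_in = 10⁶/6504 = 153.75 mireds.
M_out = 153.75 + (-50) = 103.75 mireds.
T_out = 10⁶/103.75 = 9638.4 K → 9650 K.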